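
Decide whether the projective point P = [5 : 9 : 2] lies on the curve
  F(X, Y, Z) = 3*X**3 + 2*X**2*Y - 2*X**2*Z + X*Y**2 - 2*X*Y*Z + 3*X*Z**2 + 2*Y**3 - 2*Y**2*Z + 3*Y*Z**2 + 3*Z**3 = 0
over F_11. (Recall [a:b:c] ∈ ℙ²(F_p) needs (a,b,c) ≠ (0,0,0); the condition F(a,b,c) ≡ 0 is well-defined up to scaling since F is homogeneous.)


F(5,9,2) ≡ 10 (mod 11); P is NOT on the curve.

Evaluate F(5, 9, 2) term-by-term (mod 11).
  3*X**3 ↦ 3·125·1·1 = 375
  2*X**2*Y ↦ 2·25·9·1 = 450
  -2*X**2*Z ↦ -2·25·1·2 = -100
  X*Y**2 ↦ 1·5·81·1 = 405
  -2*X*Y*Z ↦ -2·5·9·2 = -180
  3*X*Z**2 ↦ 3·5·1·4 = 60
  2*Y**3 ↦ 2·1·729·1 = 1458
  -2*Y**2*Z ↦ -2·1·81·2 = -324
  3*Y*Z**2 ↦ 3·1·9·4 = 108
  3*Z**3 ↦ 3·1·1·8 = 24
Sum: F(5, 9, 2) = (375) + (450) + (-100) + (405) + (-180) + (60) + (1458) + (-324) + (108) + (24) = 2276.
Reducing mod 11: 2276 ≡ 10 (mod 11).
Since F(a, b, c) ≡ 10 ≠ 0 (mod 11), P does NOT lie on the curve.


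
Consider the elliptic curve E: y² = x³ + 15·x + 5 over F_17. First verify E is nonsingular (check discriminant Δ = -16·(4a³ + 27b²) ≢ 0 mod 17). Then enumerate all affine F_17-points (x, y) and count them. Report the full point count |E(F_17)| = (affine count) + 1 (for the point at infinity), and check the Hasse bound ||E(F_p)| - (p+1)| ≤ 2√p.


Affine points = {(1, 2), (1, 15), (2, 3), (2, 14), (3, 3), (3, 14), (5, 1), (5, 16), (8, 5), (8, 12), (9, 6), (9, 11), (10, 4), (10, 13), (12, 3), (12, 14), (13, 0), (14, 1), (14, 16), (15, 1), (15, 16)}; affine count = 21; |E(F_17)| = 22.

Discriminant check: Δ ∝ 4a³ + 27b² = 4·15³ + 27·5² = 4·3375 + 27·25 ≡ 14 (mod 17). Nonzero ⇒ E is nonsingular.
For each x ∈ F_17, compute rhs = x³ + 15·x + 5 mod 17, then count y ∈ F_17 with y² ≡ rhs.
  x = 0: rhs = 5, matching y values: none (0 points).
  x = 1: rhs = 4, matching y values: 2, 15 (2 points).
  x = 2: rhs = 9, matching y values: 3, 14 (2 points).
  x = 3: rhs = 9, matching y values: 3, 14 (2 points).
  x = 4: rhs = 10, matching y values: none (0 points).
  x = 5: rhs = 1, matching y values: 1, 16 (2 points).
  x = 6: rhs = 5, matching y values: none (0 points).
  x = 7: rhs = 11, matching y values: none (0 points).
  x = 8: rhs = 8, matching y values: 5, 12 (2 points).
  x = 9: rhs = 2, matching y values: 6, 11 (2 points).
  x = 10: rhs = 16, matching y values: 4, 13 (2 points).
  x = 11: rhs = 5, matching y values: none (0 points).
  x = 12: rhs = 9, matching y values: 3, 14 (2 points).
  x = 13: rhs = 0, matching y values: 0 (1 points).
  x = 14: rhs = 1, matching y values: 1, 16 (2 points).
  x = 15: rhs = 1, matching y values: 1, 16 (2 points).
  x = 16: rhs = 6, matching y values: none (0 points).
Total affine count: 21.
Full point count |E(F_17)| = 21 + 1 = 22.
Hasse bound: |22 − (17+1)| = |4| = 4 ≤ 2√17 ≈ 8.2462 ✓.


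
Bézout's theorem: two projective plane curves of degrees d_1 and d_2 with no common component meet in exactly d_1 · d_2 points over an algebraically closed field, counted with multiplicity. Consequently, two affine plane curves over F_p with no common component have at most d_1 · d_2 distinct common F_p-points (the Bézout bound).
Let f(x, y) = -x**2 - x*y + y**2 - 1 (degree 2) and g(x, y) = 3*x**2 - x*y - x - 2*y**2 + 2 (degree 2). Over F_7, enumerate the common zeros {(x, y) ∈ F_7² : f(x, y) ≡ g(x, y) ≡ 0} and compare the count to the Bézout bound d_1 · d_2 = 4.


Common zeros: {(0, 1), (0, 6)}; count = 2; Bézout bound = 4.

deg(f) = 2, deg(g) = 2, so Bézout bound = 4.
Scan x ∈ F_7. For each x, list the y ∈ F_7 with f(x, y) ≡ 0 and those with g(x, y) ≡ 0 (mod 7); the common zeros in that column are the intersection.
  x = 0: f ≡ 0 at y ∈ {1, 6}; g ≡ 0 at y ∈ {1, 6}; common: {1, 6}.
  x = 1: f ≡ 0 at y ∈ {2, 6}; g ≡ 0 at y ∈ ∅; common: ∅.
  x = 2: f ≡ 0 at y ∈ ∅; g ≡ 0 at y ∈ {2, 4}; common: ∅.
  x = 3: f ≡ 0 at y ∈ {5}; g ≡ 0 at y ∈ {1}; common: ∅.
  x = 4: f ≡ 0 at y ∈ {2}; g ≡ 0 at y ∈ ∅; common: ∅.
  x = 5: f ≡ 0 at y ∈ ∅; g ≡ 0 at y ∈ ∅; common: ∅.
  x = 6: f ≡ 0 at y ∈ {1, 5}; g ≡ 0 at y ∈ {2}; common: ∅.
Collecting: common zeros = {(0, 1), (0, 6)}, so the count is 2.
Comparison with the Bézout bound: 2 ≤ 4 = deg(f)·deg(g), as expected for curves with no common component (the affine F_7-count falls short of the bound because intersections may lie at infinity, over extension fields, or carry multiplicity).


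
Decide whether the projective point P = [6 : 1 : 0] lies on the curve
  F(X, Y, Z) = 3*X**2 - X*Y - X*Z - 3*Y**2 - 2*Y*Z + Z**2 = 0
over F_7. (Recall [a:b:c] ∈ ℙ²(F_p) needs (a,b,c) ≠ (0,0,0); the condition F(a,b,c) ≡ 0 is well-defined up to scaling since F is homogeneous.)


F(6,1,0) ≡ 1 (mod 7); P is NOT on the curve.

Evaluate F(6, 1, 0) term-by-term (mod 7).
  3*X**2 ↦ 3·36·1·1 = 108
  -X*Y ↦ -1·6·1·1 = -6
  -X*Z ↦ -1·6·1·0 = 0
  -3*Y**2 ↦ -3·1·1·1 = -3
  -2*Y*Z ↦ -2·1·1·0 = 0
  Z**2 ↦ 1·1·1·0 = 0
Sum: F(6, 1, 0) = (108) + (-6) + (0) + (-3) + (0) + (0) = 99.
Reducing mod 7: 99 ≡ 1 (mod 7).
Since F(a, b, c) ≡ 1 ≠ 0 (mod 7), P does NOT lie on the curve.


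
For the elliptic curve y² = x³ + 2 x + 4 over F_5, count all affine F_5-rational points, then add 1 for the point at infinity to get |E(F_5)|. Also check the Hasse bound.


Affine points = {(0, 2), (0, 3), (2, 1), (2, 4), (4, 1), (4, 4)}; affine count = 6; |E(F_5)| = 7.

Discriminant check: Δ ∝ 4a³ + 27b² = 4·2³ + 27·4² = 4·8 + 27·16 ≡ 4 (mod 5). Nonzero ⇒ E is nonsingular.
For each x ∈ F_5, compute rhs = x³ + 2·x + 4 mod 5, then count y ∈ F_5 with y² ≡ rhs.
  x = 0: rhs = 4, matching y values: 2, 3 (2 points).
  x = 1: rhs = 2, matching y values: none (0 points).
  x = 2: rhs = 1, matching y values: 1, 4 (2 points).
  x = 3: rhs = 2, matching y values: none (0 points).
  x = 4: rhs = 1, matching y values: 1, 4 (2 points).
Total affine count: 6.
Full point count |E(F_5)| = 6 + 1 = 7.
Hasse bound: |7 − (5+1)| = |1| = 1 ≤ 2√5 ≈ 4.4721 ✓.


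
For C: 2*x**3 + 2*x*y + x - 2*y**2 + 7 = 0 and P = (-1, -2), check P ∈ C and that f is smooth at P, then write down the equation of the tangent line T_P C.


Tangent line at P: 3*x + 6*y + 15 = 0.

Step 1: f(-1, -2) = 0, so P lies on C.
Step 2: partial derivatives
  f_x(x, y) = 6*x**2 + 2*y + 1, f_y(x, y) = 2*x - 4*y.
  f_x(P) = 3, f_y(P) = 6 (gradient nonzero, so P is smooth).
Step 3: tangent line at P: 3·(x − -1) + 6·(y − -2) = 0.
Expanding: 3*x + 6*y + 15 = 0.


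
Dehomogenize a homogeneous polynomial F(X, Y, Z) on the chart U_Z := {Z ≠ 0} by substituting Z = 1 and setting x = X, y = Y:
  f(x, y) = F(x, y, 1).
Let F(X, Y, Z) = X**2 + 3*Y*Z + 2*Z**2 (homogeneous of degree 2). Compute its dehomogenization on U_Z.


f(x, y) = x**2 + 3*y + 2

On U_Z we set Z = 1. Each monomial c·X^i·Y^j·Z^k in F becomes c·x^i·y^j·1^k = c·x^i·y^j.
Substituting Z = 1: F(X, Y, 1) = x**2 + 3*y + 2.
Note: deg(f) ≤ deg(F) = 2; strict inequality happens when F is divisible by Z (lost terms).


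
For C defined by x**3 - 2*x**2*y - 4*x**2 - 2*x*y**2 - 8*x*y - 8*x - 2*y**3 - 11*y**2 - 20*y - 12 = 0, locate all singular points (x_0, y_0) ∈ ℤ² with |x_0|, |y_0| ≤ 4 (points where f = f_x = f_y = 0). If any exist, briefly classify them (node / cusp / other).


Singular points: {(0, -2)}; classification: cusp.

Compute partial derivatives:
  f_x = 3*x**2 - 4*x*y - 8*x - 2*y**2 - 8*y - 8.
  f_y = -2*x**2 - 4*x*y - 8*x - 6*y**2 - 22*y - 20.
Scan x_0 ∈ {−4, ..., 4}. For each x_0, f_y(x_0, y) is a polynomial in y; find its integer roots y ∈ {−4, ..., 4}, then test f_x and f at those candidates.
  x = -4: f_y(-4, y) = -6*y**2 - 6*y - 20; no integer root y with |y| ≤ 4.
  x = -3: f_y(-3, y) = -6*y**2 - 10*y - 14; no integer root y with |y| ≤ 4.
  x = -2: f_y(-2, y) = -6*y**2 - 14*y - 12; no integer root y with |y| ≤ 4.
  x = -1: f_y(-1, y) = -6*y**2 - 18*y - 14; no integer root y with |y| ≤ 4.
  x = 0: f_y(0, y) = -6*y**2 - 22*y - 20; vanishes at y ∈ {-2}. (0, -2): f_x = 0, f = 0 — SINGULAR.
  x = 1: f_y(1, y) = -6*y**2 - 26*y - 30; no integer root y with |y| ≤ 4.
  x = 2: f_y(2, y) = -6*y**2 - 30*y - 44; no integer root y with |y| ≤ 4.
  x = 3: f_y(3, y) = -6*y**2 - 34*y - 62; no integer root y with |y| ≤ 4.
  x = 4: f_y(4, y) = -6*y**2 - 38*y - 84; no integer root y with |y| ≤ 4.
Only singular point on the grid: (0, -2).
Classify: substitute x = 0 + u, y = -2 + v and expand: f = u**3 - 2*u**2*v - 2*u*v**2 - 2*v**3 + v**2.
No constant or linear terms (consistent with a singular point). Quadratic part: v**2. Cubic part: u**3 - 2*u**2*v - 2*u*v**2 - 2*v**3.
The quadratic part v**2 is a perfect square, so there is a single (double) tangent line v = 0, i.e. y = -2. Restricting the cubic part to that line (v = 0) leaves u**3 ≠ 0, so f is not divisible by v and the branch is v² ≈ -u**3 to lowest order — this is a cusp.
Classification: cusp.


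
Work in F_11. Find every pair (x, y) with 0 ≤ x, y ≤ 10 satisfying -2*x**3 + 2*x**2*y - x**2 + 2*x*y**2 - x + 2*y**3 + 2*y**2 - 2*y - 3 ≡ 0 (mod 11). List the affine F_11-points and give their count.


Affine F_11-points: {(0, 8), (2, 1), (3, 2), (3, 8), (4, 9), (5, 6), (6, 5), (7, 2), (7, 5), (7, 7), (8, 2), (8, 5), (8, 6), (9, 0), (9, 6), (10, 8)}; count = 16.

For each of the 121 pairs (x, y) ∈ F_11², evaluate f(x, y) mod 11. Record the zeros.
  x = 0: [0↦8, 1↦10, 2↦6, 3↦8, 4↦6, 5↦1, 6↦5, 7↦8, 8↦0, 9↦4, 10↦10]  zeros at y ∈ {8}
  x = 1: [0↦4, 1↦10, 2↦3, 3↦6, 4↦9, 5↦2, 6↦8, 7↦6, 8↦8, 9↦4, 10↦6]  zeros at y ∈ ∅
  x = 2: [0↦8, 1↦0, 2↦5, 3↦2, 4↦3, 5↦9, 6↦10, 7↦7, 8↦1, 9↦4, 10↦6]  zeros at y ∈ {1}
  x = 3: [0↦8, 1↦1, 2↦0, 3↦6, 4↦9, 5↦10, 6↦10, 7↦10, 8↦0, 9↦3, 10↦9]  zeros at y ∈ {2, 8}
  x = 4: [0↦3, 1↦1, 2↦9, 3↦6, 4↦4, 5↦4, 6↦7, 7↦3, 8↦4, 9↦0, 10↦3]  zeros at y ∈ {9}
  x = 5: [0↦3, 1↦10, 2↦9, 3↦1, 4↦9, 5↦1, 6↦0, 7↦7, 8↦1, 9↦5, 10↦9]  zeros at y ∈ {6}
  x = 6: [0↦7, 1↦5, 2↦10, 3↦1, 4↦1, 5↦0, 6↦10, 7↦10, 8↦1, 9↦6, 10↦4]  zeros at y ∈ {5}
  x = 7: [0↦3, 1↦7, 2↦0, 3↦5, 4↦1, 5↦0, 6↦3, 7↦0, 8↦3, 9↦2, 10↦9]  zeros at y ∈ {2, 5, 7}
  x = 8: [0↦1, 1↦4, 2↦0, 3↦1, 4↦8, 5↦0, 6↦0, 7↦9, 8↦6, 9↦3, 10↦1]  zeros at y ∈ {2, 5, 6}
  x = 9: [0↦0, 1↦6, 2↦9, 3↦10, 4↦10, 5↦10, 6↦0, 7↦3, 8↦9, 9↦8, 10↦1]  zeros at y ∈ {0, 6}
  x = 10: [0↦10, 1↦1, 2↦4, 3↦9, 4↦6, 5↦7, 6↦2, 7↦3, 8↦0, 9↦5, 10↦8]  zeros at y ∈ {8}
Collecting zeros: affine points = {(0, 8), (2, 1), (3, 2), (3, 8), (4, 9), (5, 6), (6, 5), (7, 2), (7, 5), (7, 7), (8, 2), (8, 5), (8, 6), (9, 0), (9, 6), (10, 8)}.
Total count |C(F_11)_aff| = 16.


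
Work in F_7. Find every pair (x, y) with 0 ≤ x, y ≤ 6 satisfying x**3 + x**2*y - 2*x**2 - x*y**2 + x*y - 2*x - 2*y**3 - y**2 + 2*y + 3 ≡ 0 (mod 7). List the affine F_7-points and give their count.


Affine F_7-points: {(0, 4), (1, 0), (1, 1), (1, 5), (3, 1), (3, 3), (4, 1), (4, 2), (4, 5), (5, 3), (5, 4), (6, 5)}; count = 12.

For each of the 49 pairs (x, y) ∈ F_7², evaluate f(x, y) mod 7. Record the zeros.
  x = 0: [0↦3, 1↦2, 2↦1, 3↦2, 4↦0, 5↦4, 6↦2]  zeros at y ∈ {4}
  x = 1: [0↦0, 1↦0, 2↦5, 3↦3, 4↦3, 5↦0, 6↦3]  zeros at y ∈ {0, 1, 5}
  x = 2: [0↦6, 1↦2, 2↦1, 3↦5, 4↦2, 5↦1, 6↦4]  zeros at y ∈ ∅
  x = 3: [0↦6, 1↦0, 2↦2, 3↦0, 4↦3, 5↦6, 6↦4]  zeros at y ∈ {1, 3}
  x = 4: [0↦6, 1↦0, 2↦0, 3↦1, 4↦5, 5↦0, 6↦2]  zeros at y ∈ {1, 2, 5}
  x = 5: [0↦5, 1↦1, 2↦1, 3↦0, 4↦0, 5↦3, 6↦4]  zeros at y ∈ {3, 4}
  x = 6: [0↦2, 1↦2, 2↦4, 3↦3, 4↦1, 5↦0, 6↦2]  zeros at y ∈ {5}
Collecting zeros: affine points = {(0, 4), (1, 0), (1, 1), (1, 5), (3, 1), (3, 3), (4, 1), (4, 2), (4, 5), (5, 3), (5, 4), (6, 5)}.
Total count |C(F_7)_aff| = 12.


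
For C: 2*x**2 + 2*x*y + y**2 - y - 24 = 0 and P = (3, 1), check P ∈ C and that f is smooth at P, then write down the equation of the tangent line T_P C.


Tangent line at P: 14*x + 7*y - 49 = 0.

Step 1: f(3, 1) = 0, so P lies on C.
Step 2: partial derivatives
  f_x(x, y) = 4*x + 2*y, f_y(x, y) = 2*x + 2*y - 1.
  f_x(P) = 14, f_y(P) = 7 (gradient nonzero, so P is smooth).
Step 3: tangent line at P: 14·(x − 3) + 7·(y − 1) = 0.
Expanding: 14*x + 7*y - 49 = 0.


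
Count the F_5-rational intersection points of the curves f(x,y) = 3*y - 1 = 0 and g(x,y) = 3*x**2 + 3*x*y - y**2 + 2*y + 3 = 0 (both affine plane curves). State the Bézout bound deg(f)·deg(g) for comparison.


Common zeros: {(4, 2)}; count = 1; Bézout bound = 2.

deg(f) = 1, deg(g) = 2, so Bézout bound = 2.
Scan x ∈ F_5. For each x, list the y ∈ F_5 with f(x, y) ≡ 0 and those with g(x, y) ≡ 0 (mod 5); the common zeros in that column are the intersection.
  x = 0: f ≡ 0 at y ∈ {2}; g ≡ 0 at y ∈ {3, 4}; common: ∅.
  x = 1: f ≡ 0 at y ∈ {2}; g ≡ 0 at y ∈ {1, 4}; common: ∅.
  x = 2: f ≡ 0 at y ∈ {2}; g ≡ 0 at y ∈ {0, 3}; common: ∅.
  x = 3: f ≡ 0 at y ∈ {2}; g ≡ 0 at y ∈ {0, 1}; common: ∅.
  x = 4: f ≡ 0 at y ∈ {2}; g ≡ 0 at y ∈ {2}; common: {2}.
Collecting: common zeros = {(4, 2)}, so the count is 1.
Comparison with the Bézout bound: 1 ≤ 2 = deg(f)·deg(g), as expected for curves with no common component (the affine F_5-count falls short of the bound because intersections may lie at infinity, over extension fields, or carry multiplicity).


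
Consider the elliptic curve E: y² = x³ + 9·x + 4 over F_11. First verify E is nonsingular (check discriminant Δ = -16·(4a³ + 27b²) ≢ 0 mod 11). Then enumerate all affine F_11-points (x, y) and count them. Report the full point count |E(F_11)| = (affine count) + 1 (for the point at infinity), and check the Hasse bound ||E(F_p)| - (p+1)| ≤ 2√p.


Affine points = {(0, 2), (0, 9), (1, 5), (1, 6), (3, 5), (3, 6), (4, 4), (4, 7), (5, 3), (5, 8), (7, 5), (7, 6), (8, 4), (8, 7), (9, 0), (10, 4), (10, 7)}; affine count = 17; |E(F_11)| = 18.

Discriminant check: Δ ∝ 4a³ + 27b² = 4·9³ + 27·4² = 4·729 + 27·16 ≡ 4 (mod 11). Nonzero ⇒ E is nonsingular.
For each x ∈ F_11, compute rhs = x³ + 9·x + 4 mod 11, then count y ∈ F_11 with y² ≡ rhs.
  x = 0: rhs = 4, matching y values: 2, 9 (2 points).
  x = 1: rhs = 3, matching y values: 5, 6 (2 points).
  x = 2: rhs = 8, matching y values: none (0 points).
  x = 3: rhs = 3, matching y values: 5, 6 (2 points).
  x = 4: rhs = 5, matching y values: 4, 7 (2 points).
  x = 5: rhs = 9, matching y values: 3, 8 (2 points).
  x = 6: rhs = 10, matching y values: none (0 points).
  x = 7: rhs = 3, matching y values: 5, 6 (2 points).
  x = 8: rhs = 5, matching y values: 4, 7 (2 points).
  x = 9: rhs = 0, matching y values: 0 (1 points).
  x = 10: rhs = 5, matching y values: 4, 7 (2 points).
Total affine count: 17.
Full point count |E(F_11)| = 17 + 1 = 18.
Hasse bound: |18 − (11+1)| = |6| = 6 ≤ 2√11 ≈ 6.6332 ✓.


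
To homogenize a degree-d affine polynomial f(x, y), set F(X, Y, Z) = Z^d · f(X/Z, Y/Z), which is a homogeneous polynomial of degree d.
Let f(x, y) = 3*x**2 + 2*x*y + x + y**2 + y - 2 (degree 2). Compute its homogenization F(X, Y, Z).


F(X, Y, Z) = 3*X**2 + 2*X*Y + X*Z + Y**2 + Y*Z - 2*Z**2

deg(f) = 2.
Substitute x = X/Z, y = Y/Z into f, then multiply by Z^2.
  monomial 3·x^2·y^0 ↦ 3·X^2·Y^0·Z^0.
  monomial 2·x^1·y^1 ↦ 2·X^1·Y^1·Z^0.
  monomial 1·x^1·y^0 ↦ 1·X^1·Y^0·Z^1.
  monomial 1·x^0·y^2 ↦ 1·X^0·Y^2·Z^0.
  monomial 1·x^0·y^1 ↦ 1·X^0·Y^1·Z^1.
  monomial -2·x^0·y^0 ↦ -2·X^0·Y^0·Z^2.
Collecting: F(X, Y, Z) = 3*X**2 + 2*X*Y + X*Z + Y**2 + Y*Z - 2*Z**2.


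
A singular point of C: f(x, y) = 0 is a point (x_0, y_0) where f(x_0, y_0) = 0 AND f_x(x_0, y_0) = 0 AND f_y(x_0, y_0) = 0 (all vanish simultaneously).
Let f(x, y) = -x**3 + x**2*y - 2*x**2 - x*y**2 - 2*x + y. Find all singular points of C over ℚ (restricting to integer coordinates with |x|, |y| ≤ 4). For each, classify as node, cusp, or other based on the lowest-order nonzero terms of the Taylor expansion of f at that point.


Singular points: {(-1, -1)}; classification: cusp.

Compute partial derivatives:
  f_x = -3*x**2 + 2*x*y - 4*x - y**2 - 2.
  f_y = x**2 - 2*x*y + 1.
Scan x_0 ∈ {−4, ..., 4}. For each x_0, f_y(x_0, y) is a polynomial in y; find its integer roots y ∈ {−4, ..., 4}, then test f_x and f at those candidates.
  x = -4: f_y(-4, y) = 8*y + 17; no integer root y with |y| ≤ 4.
  x = -3: f_y(-3, y) = 6*y + 10; no integer root y with |y| ≤ 4.
  x = -2: f_y(-2, y) = 4*y + 5; no integer root y with |y| ≤ 4.
  x = -1: f_y(-1, y) = 2*y + 2; vanishes at y ∈ {-1}. (-1, -1): f_x = 0, f = 0 — SINGULAR.
  x = 0: f_y(0, y) = 1; no integer root y with |y| ≤ 4.
  x = 1: f_y(1, y) = 2 - 2*y; vanishes at y ∈ {1}. (1, 1): f_x = -8 ≠ 0.
  x = 2: f_y(2, y) = 5 - 4*y; no integer root y with |y| ≤ 4.
  x = 3: f_y(3, y) = 10 - 6*y; no integer root y with |y| ≤ 4.
  x = 4: f_y(4, y) = 17 - 8*y; no integer root y with |y| ≤ 4.
Only singular point on the grid: (-1, -1).
Classify: substitute x = -1 + u, y = -1 + v and expand: f = -u**3 + u**2*v - u*v**2 + v**2.
No constant or linear terms (consistent with a singular point). Quadratic part: v**2. Cubic part: -u**3 + u**2*v - u*v**2.
The quadratic part v**2 is a perfect square, so there is a single (double) tangent line v = 0, i.e. y = -1. Restricting the cubic part to that line (v = 0) leaves -u**3 ≠ 0, so f is not divisible by v and the branch is v² ≈ u**3 to lowest order — this is a cusp.
Classification: cusp.


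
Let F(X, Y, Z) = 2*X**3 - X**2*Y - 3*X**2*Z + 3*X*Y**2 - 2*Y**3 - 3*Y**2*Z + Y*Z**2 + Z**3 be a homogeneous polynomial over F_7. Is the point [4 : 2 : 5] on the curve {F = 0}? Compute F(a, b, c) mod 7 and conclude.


F(4,2,5) ≡ 3 (mod 7); P is NOT on the curve.

Evaluate F(4, 2, 5) term-by-term (mod 7).
  2*X**3 ↦ 2·64·1·1 = 128
  -X**2*Y ↦ -1·16·2·1 = -32
  -3*X**2*Z ↦ -3·16·1·5 = -240
  3*X*Y**2 ↦ 3·4·4·1 = 48
  -2*Y**3 ↦ -2·1·8·1 = -16
  -3*Y**2*Z ↦ -3·1·4·5 = -60
  Y*Z**2 ↦ 1·1·2·25 = 50
  Z**3 ↦ 1·1·1·125 = 125
Sum: F(4, 2, 5) = (128) + (-32) + (-240) + (48) + (-16) + (-60) + (50) + (125) = 3.
Reducing mod 7: 3 ≡ 3 (mod 7).
Since F(a, b, c) ≡ 3 ≠ 0 (mod 7), P does NOT lie on the curve.


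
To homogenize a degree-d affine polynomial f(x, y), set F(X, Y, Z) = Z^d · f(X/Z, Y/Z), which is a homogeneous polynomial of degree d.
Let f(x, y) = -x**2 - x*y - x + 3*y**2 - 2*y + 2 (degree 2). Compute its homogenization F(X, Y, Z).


F(X, Y, Z) = -X**2 - X*Y - X*Z + 3*Y**2 - 2*Y*Z + 2*Z**2

deg(f) = 2.
Substitute x = X/Z, y = Y/Z into f, then multiply by Z^2.
  monomial -1·x^2·y^0 ↦ -1·X^2·Y^0·Z^0.
  monomial -1·x^1·y^1 ↦ -1·X^1·Y^1·Z^0.
  monomial -1·x^1·y^0 ↦ -1·X^1·Y^0·Z^1.
  monomial 3·x^0·y^2 ↦ 3·X^0·Y^2·Z^0.
  monomial -2·x^0·y^1 ↦ -2·X^0·Y^1·Z^1.
  monomial 2·x^0·y^0 ↦ 2·X^0·Y^0·Z^2.
Collecting: F(X, Y, Z) = -X**2 - X*Y - X*Z + 3*Y**2 - 2*Y*Z + 2*Z**2.


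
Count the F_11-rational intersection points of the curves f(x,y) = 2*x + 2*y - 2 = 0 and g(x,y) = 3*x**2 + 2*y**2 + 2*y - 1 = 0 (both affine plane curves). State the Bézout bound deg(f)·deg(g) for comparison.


Common zeros: {(2, 10), (8, 4)}; count = 2; Bézout bound = 2.

deg(f) = 1, deg(g) = 2, so Bézout bound = 2.
Scan x ∈ F_11. For each x, list the y ∈ F_11 with f(x, y) ≡ 0 and those with g(x, y) ≡ 0 (mod 11); the common zeros in that column are the intersection.
  x = 0: f ≡ 0 at y ∈ {1}; g ≡ 0 at y ∈ {2, 8}; common: ∅.
  x = 1: f ≡ 0 at y ∈ {0}; g ≡ 0 at y ∈ ∅; common: ∅.
  x = 2: f ≡ 0 at y ∈ {10}; g ≡ 0 at y ∈ {0, 10}; common: {10}.
  x = 3: f ≡ 0 at y ∈ {9}; g ≡ 0 at y ∈ {4, 6}; common: ∅.
  x = 4: f ≡ 0 at y ∈ {8}; g ≡ 0 at y ∈ ∅; common: ∅.
  x = 5: f ≡ 0 at y ∈ {7}; g ≡ 0 at y ∈ ∅; common: ∅.
  x = 6: f ≡ 0 at y ∈ {6}; g ≡ 0 at y ∈ ∅; common: ∅.
  x = 7: f ≡ 0 at y ∈ {5}; g ≡ 0 at y ∈ ∅; common: ∅.
  x = 8: f ≡ 0 at y ∈ {4}; g ≡ 0 at y ∈ {4, 6}; common: {4}.
  x = 9: f ≡ 0 at y ∈ {3}; g ≡ 0 at y ∈ {0, 10}; common: ∅.
  x = 10: f ≡ 0 at y ∈ {2}; g ≡ 0 at y ∈ ∅; common: ∅.
Collecting: common zeros = {(2, 10), (8, 4)}, so the count is 2.
Comparison with the Bézout bound: 2 ≤ 2 = deg(f)·deg(g), as expected for curves with no common component (the bound is attained).


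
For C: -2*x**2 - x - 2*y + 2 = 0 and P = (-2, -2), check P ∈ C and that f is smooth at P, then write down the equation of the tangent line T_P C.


Tangent line at P: 7*x - 2*y + 10 = 0.

Step 1: f(-2, -2) = 0, so P lies on C.
Step 2: partial derivatives
  f_x(x, y) = -4*x - 1, f_y(x, y) = -2.
  f_x(P) = 7, f_y(P) = -2 (gradient nonzero, so P is smooth).
Step 3: tangent line at P: 7·(x − -2) + -2·(y − -2) = 0.
Expanding: 7*x - 2*y + 10 = 0.


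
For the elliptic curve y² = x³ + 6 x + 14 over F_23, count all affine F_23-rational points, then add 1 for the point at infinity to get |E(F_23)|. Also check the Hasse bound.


Affine points = {(3, 6), (3, 17), (5, 10), (5, 13), (6, 6), (6, 17), (7, 10), (7, 13), (10, 4), (10, 19), (11, 10), (11, 13), (13, 9), (13, 14), (14, 6), (14, 17), (15, 11), (15, 12), (19, 8), (19, 15)}; affine count = 20; |E(F_23)| = 21.

Discriminant check: Δ ∝ 4a³ + 27b² = 4·6³ + 27·14² = 4·216 + 27·196 ≡ 15 (mod 23). Nonzero ⇒ E is nonsingular.
For each x ∈ F_23, compute rhs = x³ + 6·x + 14 mod 23, then count y ∈ F_23 with y² ≡ rhs.
  x = 0: rhs = 14, matching y values: none (0 points).
  x = 1: rhs = 21, matching y values: none (0 points).
  x = 2: rhs = 11, matching y values: none (0 points).
  x = 3: rhs = 13, matching y values: 6, 17 (2 points).
  x = 4: rhs = 10, matching y values: none (0 points).
  x = 5: rhs = 8, matching y values: 10, 13 (2 points).
  x = 6: rhs = 13, matching y values: 6, 17 (2 points).
  x = 7: rhs = 8, matching y values: 10, 13 (2 points).
  x = 8: rhs = 22, matching y values: none (0 points).
  x = 9: rhs = 15, matching y values: none (0 points).
  x = 10: rhs = 16, matching y values: 4, 19 (2 points).
  x = 11: rhs = 8, matching y values: 10, 13 (2 points).
  x = 12: rhs = 20, matching y values: none (0 points).
  x = 13: rhs = 12, matching y values: 9, 14 (2 points).
  x = 14: rhs = 13, matching y values: 6, 17 (2 points).
  x = 15: rhs = 6, matching y values: 11, 12 (2 points).
  x = 16: rhs = 20, matching y values: none (0 points).
  x = 17: rhs = 15, matching y values: none (0 points).
  x = 18: rhs = 20, matching y values: none (0 points).
  x = 19: rhs = 18, matching y values: 8, 15 (2 points).
  x = 20: rhs = 15, matching y values: none (0 points).
  x = 21: rhs = 17, matching y values: none (0 points).
  x = 22: rhs = 7, matching y values: none (0 points).
Total affine count: 20.
Full point count |E(F_23)| = 20 + 1 = 21.
Hasse bound: |21 − (23+1)| = |-3| = 3 ≤ 2√23 ≈ 9.5917 ✓.


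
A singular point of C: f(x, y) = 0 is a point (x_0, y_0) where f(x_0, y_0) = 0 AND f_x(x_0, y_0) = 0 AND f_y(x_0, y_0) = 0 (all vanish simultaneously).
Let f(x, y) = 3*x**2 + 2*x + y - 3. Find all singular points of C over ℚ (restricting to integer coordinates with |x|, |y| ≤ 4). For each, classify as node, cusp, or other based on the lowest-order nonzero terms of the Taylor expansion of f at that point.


No singular points in the scanned grid; C is smooth there.

Compute partial derivatives:
  f_x = 6*x + 2.
  f_y = 1.
f_y = 1 is a nonzero constant, so f_y never vanishes: no point (x, y) can satisfy f = f_x = f_y = 0. In particular no (x, y) ∈ {−4, ..., 4}² is singular; the curve is smooth.


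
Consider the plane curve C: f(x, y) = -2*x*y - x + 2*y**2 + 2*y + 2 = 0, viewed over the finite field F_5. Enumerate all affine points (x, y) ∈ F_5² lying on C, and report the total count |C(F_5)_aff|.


Affine F_5-points: {(2, 0), (2, 1), (3, 3), (3, 4)}; count = 4.

For each of the 25 pairs (x, y) ∈ F_5², evaluate f(x, y) mod 5. Record the zeros.
  x = 0: [0↦2, 1↦1, 2↦4, 3↦1, 4↦2]  zeros at y ∈ ∅
  x = 1: [0↦1, 1↦3, 2↦4, 3↦4, 4↦3]  zeros at y ∈ ∅
  x = 2: [0↦0, 1↦0, 2↦4, 3↦2, 4↦4]  zeros at y ∈ {0, 1}
  x = 3: [0↦4, 1↦2, 2↦4, 3↦0, 4↦0]  zeros at y ∈ {3, 4}
  x = 4: [0↦3, 1↦4, 2↦4, 3↦3, 4↦1]  zeros at y ∈ ∅
Collecting zeros: affine points = {(2, 0), (2, 1), (3, 3), (3, 4)}.
Total count |C(F_5)_aff| = 4.


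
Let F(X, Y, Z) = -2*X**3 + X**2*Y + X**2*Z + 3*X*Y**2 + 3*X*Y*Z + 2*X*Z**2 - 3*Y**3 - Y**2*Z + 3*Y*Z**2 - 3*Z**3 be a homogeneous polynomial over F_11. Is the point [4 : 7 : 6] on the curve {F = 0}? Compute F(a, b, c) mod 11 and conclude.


F(4,7,6) ≡ 3 (mod 11); P is NOT on the curve.

Evaluate F(4, 7, 6) term-by-term (mod 11).
  -2*X**3 ↦ -2·64·1·1 = -128
  X**2*Y ↦ 1·16·7·1 = 112
  X**2*Z ↦ 1·16·1·6 = 96
  3*X*Y**2 ↦ 3·4·49·1 = 588
  3*X*Y*Z ↦ 3·4·7·6 = 504
  2*X*Z**2 ↦ 2·4·1·36 = 288
  -3*Y**3 ↦ -3·1·343·1 = -1029
  -Y**2*Z ↦ -1·1·49·6 = -294
  3*Y*Z**2 ↦ 3·1·7·36 = 756
  -3*Z**3 ↦ -3·1·1·216 = -648
Sum: F(4, 7, 6) = (-128) + (112) + (96) + (588) + (504) + (288) + (-1029) + (-294) + (756) + (-648) = 245.
Reducing mod 11: 245 ≡ 3 (mod 11).
Since F(a, b, c) ≡ 3 ≠ 0 (mod 11), P does NOT lie on the curve.


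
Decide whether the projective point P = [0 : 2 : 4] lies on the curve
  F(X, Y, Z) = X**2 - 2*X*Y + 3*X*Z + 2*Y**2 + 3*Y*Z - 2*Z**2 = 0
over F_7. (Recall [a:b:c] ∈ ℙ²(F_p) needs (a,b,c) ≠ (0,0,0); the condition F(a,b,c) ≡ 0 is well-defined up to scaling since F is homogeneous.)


F(0,2,4) ≡ 0 (mod 7); P is on the curve.

Evaluate F(0, 2, 4) term-by-term (mod 7).
  X**2 ↦ 1·0·1·1 = 0
  -2*X*Y ↦ -2·0·2·1 = 0
  3*X*Z ↦ 3·0·1·4 = 0
  2*Y**2 ↦ 2·1·4·1 = 8
  3*Y*Z ↦ 3·1·2·4 = 24
  -2*Z**2 ↦ -2·1·1·16 = -32
Sum: F(0, 2, 4) = (0) + (0) + (0) + (8) + (24) + (-32) = 0.
Reducing mod 7: 0 ≡ 0 (mod 7).
Since F(a, b, c) ≡ 0 (mod 7), P lies on the curve.


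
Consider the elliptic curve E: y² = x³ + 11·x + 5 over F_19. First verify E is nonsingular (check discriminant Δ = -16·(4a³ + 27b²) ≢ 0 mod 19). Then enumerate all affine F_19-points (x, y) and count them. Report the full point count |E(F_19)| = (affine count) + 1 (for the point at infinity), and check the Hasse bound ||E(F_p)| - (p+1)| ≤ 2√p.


Affine points = {(0, 9), (0, 10), (1, 6), (1, 13), (2, 4), (2, 15), (7, 8), (7, 11), (8, 4), (8, 15), (9, 4), (9, 15), (15, 7), (15, 12)}; affine count = 14; |E(F_19)| = 15.

Discriminant check: Δ ∝ 4a³ + 27b² = 4·11³ + 27·5² = 4·1331 + 27·25 ≡ 14 (mod 19). Nonzero ⇒ E is nonsingular.
For each x ∈ F_19, compute rhs = x³ + 11·x + 5 mod 19, then count y ∈ F_19 with y² ≡ rhs.
  x = 0: rhs = 5, matching y values: 9, 10 (2 points).
  x = 1: rhs = 17, matching y values: 6, 13 (2 points).
  x = 2: rhs = 16, matching y values: 4, 15 (2 points).
  x = 3: rhs = 8, matching y values: none (0 points).
  x = 4: rhs = 18, matching y values: none (0 points).
  x = 5: rhs = 14, matching y values: none (0 points).
  x = 6: rhs = 2, matching y values: none (0 points).
  x = 7: rhs = 7, matching y values: 8, 11 (2 points).
  x = 8: rhs = 16, matching y values: 4, 15 (2 points).
  x = 9: rhs = 16, matching y values: 4, 15 (2 points).
  x = 10: rhs = 13, matching y values: none (0 points).
  x = 11: rhs = 13, matching y values: none (0 points).
  x = 12: rhs = 3, matching y values: none (0 points).
  x = 13: rhs = 8, matching y values: none (0 points).
  x = 14: rhs = 15, matching y values: none (0 points).
  x = 15: rhs = 11, matching y values: 7, 12 (2 points).
  x = 16: rhs = 2, matching y values: none (0 points).
  x = 17: rhs = 13, matching y values: none (0 points).
  x = 18: rhs = 12, matching y values: none (0 points).
Total affine count: 14.
Full point count |E(F_19)| = 14 + 1 = 15.
Hasse bound: |15 − (19+1)| = |-5| = 5 ≤ 2√19 ≈ 8.7178 ✓.


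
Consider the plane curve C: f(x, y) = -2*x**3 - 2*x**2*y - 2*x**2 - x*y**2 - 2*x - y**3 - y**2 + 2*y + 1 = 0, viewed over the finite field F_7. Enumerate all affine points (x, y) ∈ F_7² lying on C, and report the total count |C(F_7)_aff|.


Affine F_7-points: {(0, 2), (1, 2), (3, 0), (3, 1), (3, 2), (4, 1), (4, 3), (4, 5), (5, 1), (5, 6)}; count = 10.

For each of the 49 pairs (x, y) ∈ F_7², evaluate f(x, y) mod 7. Record the zeros.
  x = 0: [0↦1, 1↦1, 2↦0, 3↦6, 4↦6, 5↦1, 6↦6]  zeros at y ∈ {2}
  x = 1: [0↦2, 1↦6, 2↦0, 3↦6, 4↦4, 5↦2, 6↦1]  zeros at y ∈ {2}
  x = 2: [0↦1, 1↦5, 2↦4, 3↦6, 4↦5, 5↦2, 6↦5]  zeros at y ∈ ∅
  x = 3: [0↦0, 1↦0, 2↦0, 3↦1, 4↦4, 5↦3, 6↦6]  zeros at y ∈ {0, 1, 2}
  x = 4: [0↦1, 1↦0, 2↦4, 3↦0, 4↦3, 5↦0, 6↦6]  zeros at y ∈ {1, 3, 5}
  x = 5: [0↦6, 1↦0, 2↦4, 3↦5, 4↦4, 5↦2, 6↦0]  zeros at y ∈ {1, 6}
  x = 6: [0↦3, 1↦2, 2↦2, 3↦4, 4↦2, 5↦4, 6↦4]  zeros at y ∈ ∅
Collecting zeros: affine points = {(0, 2), (1, 2), (3, 0), (3, 1), (3, 2), (4, 1), (4, 3), (4, 5), (5, 1), (5, 6)}.
Total count |C(F_7)_aff| = 10.


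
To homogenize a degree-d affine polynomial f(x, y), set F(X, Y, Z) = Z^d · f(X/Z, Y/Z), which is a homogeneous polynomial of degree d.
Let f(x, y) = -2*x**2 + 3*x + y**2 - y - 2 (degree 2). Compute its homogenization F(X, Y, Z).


F(X, Y, Z) = -2*X**2 + 3*X*Z + Y**2 - Y*Z - 2*Z**2

deg(f) = 2.
Substitute x = X/Z, y = Y/Z into f, then multiply by Z^2.
  monomial -2·x^2·y^0 ↦ -2·X^2·Y^0·Z^0.
  monomial 3·x^1·y^0 ↦ 3·X^1·Y^0·Z^1.
  monomial 1·x^0·y^2 ↦ 1·X^0·Y^2·Z^0.
  monomial -1·x^0·y^1 ↦ -1·X^0·Y^1·Z^1.
  monomial -2·x^0·y^0 ↦ -2·X^0·Y^0·Z^2.
Collecting: F(X, Y, Z) = -2*X**2 + 3*X*Z + Y**2 - Y*Z - 2*Z**2.


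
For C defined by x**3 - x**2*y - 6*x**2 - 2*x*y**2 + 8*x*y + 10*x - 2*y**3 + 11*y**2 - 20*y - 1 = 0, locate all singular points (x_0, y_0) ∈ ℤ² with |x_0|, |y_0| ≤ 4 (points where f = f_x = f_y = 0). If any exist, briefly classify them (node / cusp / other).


Singular points: {(2, 1)}; classification: node.

Compute partial derivatives:
  f_x = 3*x**2 - 2*x*y - 12*x - 2*y**2 + 8*y + 10.
  f_y = -x**2 - 4*x*y + 8*x - 6*y**2 + 22*y - 20.
Scan x_0 ∈ {−4, ..., 4}. For each x_0, f_y(x_0, y) is a polynomial in y; find its integer roots y ∈ {−4, ..., 4}, then test f_x and f at those candidates.
  x = -4: f_y(-4, y) = -6*y**2 + 38*y - 68; no integer root y with |y| ≤ 4.
  x = -3: f_y(-3, y) = -6*y**2 + 34*y - 53; no integer root y with |y| ≤ 4.
  x = -2: f_y(-2, y) = -6*y**2 + 30*y - 40; no integer root y with |y| ≤ 4.
  x = -1: f_y(-1, y) = -6*y**2 + 26*y - 29; no integer root y with |y| ≤ 4.
  x = 0: f_y(0, y) = -6*y**2 + 22*y - 20; vanishes at y ∈ {2}. (0, 2): f_x = 18 ≠ 0.
  x = 1: f_y(1, y) = -6*y**2 + 18*y - 13; no integer root y with |y| ≤ 4.
  x = 2: f_y(2, y) = -6*y**2 + 14*y - 8; vanishes at y ∈ {1}. (2, 1): f_x = 0, f = 0 — SINGULAR.
  x = 3: f_y(3, y) = -6*y**2 + 10*y - 5; no integer root y with |y| ≤ 4.
  x = 4: f_y(4, y) = -6*y**2 + 6*y - 4; no integer root y with |y| ≤ 4.
Only singular point on the grid: (2, 1).
Classify: substitute x = 2 + u, y = 1 + v and expand: f = u**3 - u**2*v - u**2 - 2*u*v**2 - 2*v**3 + v**2.
No constant or linear terms (consistent with a singular point). Quadratic part: -u**2 + v**2. Cubic part: u**3 - u**2*v - 2*u*v**2 - 2*v**3.
The quadratic part v**2 - u**2 = (v − u)(v + u) splits into two distinct linear factors, so there are two distinct tangent lines y − 1 = ±(x − 2) — this is a node (ordinary double point).
Classification: node.


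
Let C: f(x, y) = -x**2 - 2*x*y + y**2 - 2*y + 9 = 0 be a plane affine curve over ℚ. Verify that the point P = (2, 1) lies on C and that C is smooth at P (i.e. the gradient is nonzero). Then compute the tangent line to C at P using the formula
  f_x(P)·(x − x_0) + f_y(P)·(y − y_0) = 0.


Tangent line at P: -6*x - 4*y + 16 = 0.

Step 1: f(2, 1) = 0, so P lies on C.
Step 2: partial derivatives
  f_x(x, y) = -2*x - 2*y, f_y(x, y) = -2*x + 2*y - 2.
  f_x(P) = -6, f_y(P) = -4 (gradient nonzero, so P is smooth).
Step 3: tangent line at P: -6·(x − 2) + -4·(y − 1) = 0.
Expanding: -6*x - 4*y + 16 = 0.


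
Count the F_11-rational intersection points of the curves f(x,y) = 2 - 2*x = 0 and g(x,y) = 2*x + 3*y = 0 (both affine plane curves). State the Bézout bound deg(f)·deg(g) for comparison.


Common zeros: {(1, 3)}; count = 1; Bézout bound = 1.

deg(f) = 1, deg(g) = 1, so Bézout bound = 1.
Scan x ∈ F_11. For each x, list the y ∈ F_11 with f(x, y) ≡ 0 and those with g(x, y) ≡ 0 (mod 11); the common zeros in that column are the intersection.
  x = 0: f ≡ 0 at y ∈ ∅; g ≡ 0 at y ∈ {0}; common: ∅.
  x = 1: f ≡ 0 at y ∈ {0, 1, 2, 3, 4, 5, 6, 7, 8, 9, 10}; g ≡ 0 at y ∈ {3}; common: {3}.
  x = 2: f ≡ 0 at y ∈ ∅; g ≡ 0 at y ∈ {6}; common: ∅.
  x = 3: f ≡ 0 at y ∈ ∅; g ≡ 0 at y ∈ {9}; common: ∅.
  x = 4: f ≡ 0 at y ∈ ∅; g ≡ 0 at y ∈ {1}; common: ∅.
  x = 5: f ≡ 0 at y ∈ ∅; g ≡ 0 at y ∈ {4}; common: ∅.
  x = 6: f ≡ 0 at y ∈ ∅; g ≡ 0 at y ∈ {7}; common: ∅.
  x = 7: f ≡ 0 at y ∈ ∅; g ≡ 0 at y ∈ {10}; common: ∅.
  x = 8: f ≡ 0 at y ∈ ∅; g ≡ 0 at y ∈ {2}; common: ∅.
  x = 9: f ≡ 0 at y ∈ ∅; g ≡ 0 at y ∈ {5}; common: ∅.
  x = 10: f ≡ 0 at y ∈ ∅; g ≡ 0 at y ∈ {8}; common: ∅.
Collecting: common zeros = {(1, 3)}, so the count is 1.
Comparison with the Bézout bound: 1 ≤ 1 = deg(f)·deg(g), as expected for curves with no common component (the bound is attained).


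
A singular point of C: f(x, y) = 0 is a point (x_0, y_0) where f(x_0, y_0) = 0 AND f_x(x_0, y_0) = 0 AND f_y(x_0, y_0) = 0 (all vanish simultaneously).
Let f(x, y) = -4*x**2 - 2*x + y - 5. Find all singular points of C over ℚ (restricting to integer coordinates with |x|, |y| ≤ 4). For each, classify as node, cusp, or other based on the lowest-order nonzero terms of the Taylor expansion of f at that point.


No singular points in the scanned grid; C is smooth there.

Compute partial derivatives:
  f_x = -8*x - 2.
  f_y = 1.
f_y = 1 is a nonzero constant, so f_y never vanishes: no point (x, y) can satisfy f = f_x = f_y = 0. In particular no (x, y) ∈ {−4, ..., 4}² is singular; the curve is smooth.


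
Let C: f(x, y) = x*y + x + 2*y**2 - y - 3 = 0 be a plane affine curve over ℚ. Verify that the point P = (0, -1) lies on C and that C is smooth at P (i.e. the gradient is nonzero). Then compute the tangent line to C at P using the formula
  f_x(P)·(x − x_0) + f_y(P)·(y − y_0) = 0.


Tangent line at P: -5*y - 5 = 0.

Step 1: f(0, -1) = 0, so P lies on C.
Step 2: partial derivatives
  f_x(x, y) = y + 1, f_y(x, y) = x + 4*y - 1.
  f_x(P) = 0, f_y(P) = -5 (gradient nonzero, so P is smooth).
Step 3: tangent line at P: 0·(x − 0) + -5·(y − -1) = 0.
Expanding: -5*y - 5 = 0.


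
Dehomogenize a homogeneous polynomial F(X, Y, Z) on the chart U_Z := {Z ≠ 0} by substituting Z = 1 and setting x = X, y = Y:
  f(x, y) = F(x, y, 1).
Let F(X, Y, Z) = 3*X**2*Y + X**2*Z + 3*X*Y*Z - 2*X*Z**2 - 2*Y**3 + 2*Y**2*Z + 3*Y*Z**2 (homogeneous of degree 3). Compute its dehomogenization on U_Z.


f(x, y) = 3*x**2*y + x**2 + 3*x*y - 2*x - 2*y**3 + 2*y**2 + 3*y

On U_Z we set Z = 1. Each monomial c·X^i·Y^j·Z^k in F becomes c·x^i·y^j·1^k = c·x^i·y^j.
Substituting Z = 1: F(X, Y, 1) = 3*x**2*y + x**2 + 3*x*y - 2*x - 2*y**3 + 2*y**2 + 3*y.
Note: deg(f) ≤ deg(F) = 3; strict inequality happens when F is divisible by Z (lost terms).


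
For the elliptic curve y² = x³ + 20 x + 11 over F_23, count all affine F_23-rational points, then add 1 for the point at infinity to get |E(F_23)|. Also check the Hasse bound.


Affine points = {(1, 3), (1, 20), (2, 6), (2, 17), (3, 11), (3, 12), (5, 11), (5, 12), (6, 5), (6, 18), (8, 4), (8, 19), (9, 0), (12, 1), (12, 22), (15, 11), (15, 12), (18, 4), (18, 19), (20, 4), (20, 19), (21, 3), (21, 20), (22, 6), (22, 17)}; affine count = 25; |E(F_23)| = 26.

Discriminant check: Δ ∝ 4a³ + 27b² = 4·20³ + 27·11² = 4·8000 + 27·121 ≡ 8 (mod 23). Nonzero ⇒ E is nonsingular.
For each x ∈ F_23, compute rhs = x³ + 20·x + 11 mod 23, then count y ∈ F_23 with y² ≡ rhs.
  x = 0: rhs = 11, matching y values: none (0 points).
  x = 1: rhs = 9, matching y values: 3, 20 (2 points).
  x = 2: rhs = 13, matching y values: 6, 17 (2 points).
  x = 3: rhs = 6, matching y values: 11, 12 (2 points).
  x = 4: rhs = 17, matching y values: none (0 points).
  x = 5: rhs = 6, matching y values: 11, 12 (2 points).
  x = 6: rhs = 2, matching y values: 5, 18 (2 points).
  x = 7: rhs = 11, matching y values: none (0 points).
  x = 8: rhs = 16, matching y values: 4, 19 (2 points).
  x = 9: rhs = 0, matching y values: 0 (1 points).
  x = 10: rhs = 15, matching y values: none (0 points).
  x = 11: rhs = 21, matching y values: none (0 points).
  x = 12: rhs = 1, matching y values: 1, 22 (2 points).
  x = 13: rhs = 7, matching y values: none (0 points).
  x = 14: rhs = 22, matching y values: none (0 points).
  x = 15: rhs = 6, matching y values: 11, 12 (2 points).
  x = 16: rhs = 11, matching y values: none (0 points).
  x = 17: rhs = 20, matching y values: none (0 points).
  x = 18: rhs = 16, matching y values: 4, 19 (2 points).
  x = 19: rhs = 5, matching y values: none (0 points).
  x = 20: rhs = 16, matching y values: 4, 19 (2 points).
  x = 21: rhs = 9, matching y values: 3, 20 (2 points).
  x = 22: rhs = 13, matching y values: 6, 17 (2 points).
Total affine count: 25.
Full point count |E(F_23)| = 25 + 1 = 26.
Hasse bound: |26 − (23+1)| = |2| = 2 ≤ 2√23 ≈ 9.5917 ✓.


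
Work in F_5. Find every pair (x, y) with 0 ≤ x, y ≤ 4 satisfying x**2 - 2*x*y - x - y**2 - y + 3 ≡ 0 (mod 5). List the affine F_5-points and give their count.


Affine F_5-points: {(1, 3), (1, 4), (2, 0), (3, 4), (4, 0), (4, 1)}; count = 6.

For each of the 25 pairs (x, y) ∈ F_5², evaluate f(x, y) mod 5. Record the zeros.
  x = 0: [0↦3, 1↦1, 2↦2, 3↦1, 4↦3]  zeros at y ∈ ∅
  x = 1: [0↦3, 1↦4, 2↦3, 3↦0, 4↦0]  zeros at y ∈ {3, 4}
  x = 2: [0↦0, 1↦4, 2↦1, 3↦1, 4↦4]  zeros at y ∈ {0}
  x = 3: [0↦4, 1↦1, 2↦1, 3↦4, 4↦0]  zeros at y ∈ {4}
  x = 4: [0↦0, 1↦0, 2↦3, 3↦4, 4↦3]  zeros at y ∈ {0, 1}
Collecting zeros: affine points = {(1, 3), (1, 4), (2, 0), (3, 4), (4, 0), (4, 1)}.
Total count |C(F_5)_aff| = 6.


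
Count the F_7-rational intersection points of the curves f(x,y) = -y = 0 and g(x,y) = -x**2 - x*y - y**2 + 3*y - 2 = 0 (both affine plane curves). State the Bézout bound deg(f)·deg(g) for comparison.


Common zeros: ∅; count = 0; Bézout bound = 2.

deg(f) = 1, deg(g) = 2, so Bézout bound = 2.
Scan x ∈ F_7. For each x, list the y ∈ F_7 with f(x, y) ≡ 0 and those with g(x, y) ≡ 0 (mod 7); the common zeros in that column are the intersection.
  x = 0: f ≡ 0 at y ∈ {0}; g ≡ 0 at y ∈ {1, 2}; common: ∅.
  x = 1: f ≡ 0 at y ∈ {0}; g ≡ 0 at y ∈ ∅; common: ∅.
  x = 2: f ≡ 0 at y ∈ {0}; g ≡ 0 at y ∈ ∅; common: ∅.
  x = 3: f ≡ 0 at y ∈ {0}; g ≡ 0 at y ∈ ∅; common: ∅.
  x = 4: f ≡ 0 at y ∈ {0}; g ≡ 0 at y ∈ ∅; common: ∅.
  x = 5: f ≡ 0 at y ∈ {0}; g ≡ 0 at y ∈ {2, 3}; common: ∅.
  x = 6: f ≡ 0 at y ∈ {0}; g ≡ 0 at y ∈ {1, 3}; common: ∅.
Collecting: common zeros = ∅, so the count is 0.
Comparison with the Bézout bound: 0 ≤ 2 = deg(f)·deg(g), as expected for curves with no common component (the affine F_7-count falls short of the bound because intersections may lie at infinity, over extension fields, or carry multiplicity).


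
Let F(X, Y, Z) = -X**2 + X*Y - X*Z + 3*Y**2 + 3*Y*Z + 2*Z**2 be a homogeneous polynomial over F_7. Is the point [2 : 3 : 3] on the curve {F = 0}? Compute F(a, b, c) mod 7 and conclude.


F(2,3,3) ≡ 5 (mod 7); P is NOT on the curve.

Evaluate F(2, 3, 3) term-by-term (mod 7).
  -X**2 ↦ -1·4·1·1 = -4
  X*Y ↦ 1·2·3·1 = 6
  -X*Z ↦ -1·2·1·3 = -6
  3*Y**2 ↦ 3·1·9·1 = 27
  3*Y*Z ↦ 3·1·3·3 = 27
  2*Z**2 ↦ 2·1·1·9 = 18
Sum: F(2, 3, 3) = (-4) + (6) + (-6) + (27) + (27) + (18) = 68.
Reducing mod 7: 68 ≡ 5 (mod 7).
Since F(a, b, c) ≡ 5 ≠ 0 (mod 7), P does NOT lie on the curve.
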